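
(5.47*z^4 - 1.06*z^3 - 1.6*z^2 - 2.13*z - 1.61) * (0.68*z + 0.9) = 3.7196*z^5 + 4.2022*z^4 - 2.042*z^3 - 2.8884*z^2 - 3.0118*z - 1.449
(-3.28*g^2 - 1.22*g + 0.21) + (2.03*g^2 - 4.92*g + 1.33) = -1.25*g^2 - 6.14*g + 1.54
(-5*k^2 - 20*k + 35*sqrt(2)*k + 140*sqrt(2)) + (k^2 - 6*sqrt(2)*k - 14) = -4*k^2 - 20*k + 29*sqrt(2)*k - 14 + 140*sqrt(2)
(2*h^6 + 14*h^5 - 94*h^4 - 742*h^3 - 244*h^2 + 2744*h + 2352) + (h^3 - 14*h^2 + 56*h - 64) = 2*h^6 + 14*h^5 - 94*h^4 - 741*h^3 - 258*h^2 + 2800*h + 2288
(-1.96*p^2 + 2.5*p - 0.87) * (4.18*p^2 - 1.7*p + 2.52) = -8.1928*p^4 + 13.782*p^3 - 12.8258*p^2 + 7.779*p - 2.1924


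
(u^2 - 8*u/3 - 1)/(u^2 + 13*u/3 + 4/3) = (u - 3)/(u + 4)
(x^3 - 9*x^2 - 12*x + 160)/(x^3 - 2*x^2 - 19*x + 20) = (x - 8)/(x - 1)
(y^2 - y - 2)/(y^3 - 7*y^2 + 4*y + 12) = 1/(y - 6)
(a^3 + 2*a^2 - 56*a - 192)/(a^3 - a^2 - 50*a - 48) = (a + 4)/(a + 1)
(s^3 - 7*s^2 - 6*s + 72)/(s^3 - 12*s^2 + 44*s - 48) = (s + 3)/(s - 2)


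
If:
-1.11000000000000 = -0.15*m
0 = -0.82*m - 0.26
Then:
No Solution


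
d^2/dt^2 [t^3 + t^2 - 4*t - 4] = 6*t + 2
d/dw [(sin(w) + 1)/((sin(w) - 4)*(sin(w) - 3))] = (-2*sin(w) + cos(w)^2 + 18)*cos(w)/((sin(w) - 4)^2*(sin(w) - 3)^2)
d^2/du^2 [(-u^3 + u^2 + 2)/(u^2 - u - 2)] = 4*(-u^3 + 3*u^2 - 9*u + 5)/(u^6 - 3*u^5 - 3*u^4 + 11*u^3 + 6*u^2 - 12*u - 8)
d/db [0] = 0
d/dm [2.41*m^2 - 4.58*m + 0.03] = 4.82*m - 4.58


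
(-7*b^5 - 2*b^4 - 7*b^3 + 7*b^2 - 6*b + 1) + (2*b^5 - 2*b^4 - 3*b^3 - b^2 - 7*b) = -5*b^5 - 4*b^4 - 10*b^3 + 6*b^2 - 13*b + 1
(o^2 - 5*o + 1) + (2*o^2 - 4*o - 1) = 3*o^2 - 9*o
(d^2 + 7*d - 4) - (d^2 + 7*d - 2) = -2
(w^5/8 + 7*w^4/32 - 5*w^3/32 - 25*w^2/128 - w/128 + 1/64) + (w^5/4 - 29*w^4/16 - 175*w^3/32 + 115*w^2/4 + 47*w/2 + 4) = 3*w^5/8 - 51*w^4/32 - 45*w^3/8 + 3655*w^2/128 + 3007*w/128 + 257/64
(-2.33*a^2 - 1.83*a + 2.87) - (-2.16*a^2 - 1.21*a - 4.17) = -0.17*a^2 - 0.62*a + 7.04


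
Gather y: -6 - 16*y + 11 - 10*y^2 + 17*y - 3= -10*y^2 + y + 2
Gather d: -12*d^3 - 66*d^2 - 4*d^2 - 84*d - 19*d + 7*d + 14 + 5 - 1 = -12*d^3 - 70*d^2 - 96*d + 18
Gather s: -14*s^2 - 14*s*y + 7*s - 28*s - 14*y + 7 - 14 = -14*s^2 + s*(-14*y - 21) - 14*y - 7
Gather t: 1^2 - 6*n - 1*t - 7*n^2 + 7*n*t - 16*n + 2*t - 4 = -7*n^2 - 22*n + t*(7*n + 1) - 3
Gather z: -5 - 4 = -9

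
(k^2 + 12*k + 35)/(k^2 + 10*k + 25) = (k + 7)/(k + 5)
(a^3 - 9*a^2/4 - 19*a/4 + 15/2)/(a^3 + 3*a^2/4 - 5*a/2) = (a - 3)/a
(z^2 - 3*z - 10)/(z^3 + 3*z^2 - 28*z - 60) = 1/(z + 6)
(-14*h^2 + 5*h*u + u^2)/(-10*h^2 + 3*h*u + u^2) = (7*h + u)/(5*h + u)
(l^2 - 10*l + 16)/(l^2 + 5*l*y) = (l^2 - 10*l + 16)/(l*(l + 5*y))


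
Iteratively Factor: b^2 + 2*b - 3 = (b + 3)*(b - 1)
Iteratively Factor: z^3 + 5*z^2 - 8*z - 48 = (z + 4)*(z^2 + z - 12) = (z - 3)*(z + 4)*(z + 4)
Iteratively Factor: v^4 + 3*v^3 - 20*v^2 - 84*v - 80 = (v + 2)*(v^3 + v^2 - 22*v - 40) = (v + 2)*(v + 4)*(v^2 - 3*v - 10) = (v - 5)*(v + 2)*(v + 4)*(v + 2)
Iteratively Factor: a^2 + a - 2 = (a + 2)*(a - 1)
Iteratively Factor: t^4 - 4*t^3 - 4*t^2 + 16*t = (t)*(t^3 - 4*t^2 - 4*t + 16) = t*(t + 2)*(t^2 - 6*t + 8) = t*(t - 4)*(t + 2)*(t - 2)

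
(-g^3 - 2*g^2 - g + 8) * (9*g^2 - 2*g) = -9*g^5 - 16*g^4 - 5*g^3 + 74*g^2 - 16*g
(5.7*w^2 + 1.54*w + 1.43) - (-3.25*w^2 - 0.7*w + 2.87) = 8.95*w^2 + 2.24*w - 1.44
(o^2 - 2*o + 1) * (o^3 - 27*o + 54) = o^5 - 2*o^4 - 26*o^3 + 108*o^2 - 135*o + 54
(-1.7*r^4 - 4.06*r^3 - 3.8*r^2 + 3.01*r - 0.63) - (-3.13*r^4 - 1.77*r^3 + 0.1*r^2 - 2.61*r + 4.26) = 1.43*r^4 - 2.29*r^3 - 3.9*r^2 + 5.62*r - 4.89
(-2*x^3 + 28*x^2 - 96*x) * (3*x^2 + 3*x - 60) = -6*x^5 + 78*x^4 - 84*x^3 - 1968*x^2 + 5760*x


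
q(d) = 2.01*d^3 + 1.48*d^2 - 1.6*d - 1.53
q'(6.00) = 233.24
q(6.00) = 476.31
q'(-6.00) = 197.72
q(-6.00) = -372.81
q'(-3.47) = 60.74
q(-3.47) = -62.14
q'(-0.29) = -1.95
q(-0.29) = -0.99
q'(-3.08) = 46.49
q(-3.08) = -41.29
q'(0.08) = -1.32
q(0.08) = -1.65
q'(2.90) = 57.70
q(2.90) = 55.30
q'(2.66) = 48.94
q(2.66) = 42.52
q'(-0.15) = -1.91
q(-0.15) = -1.26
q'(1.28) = 12.07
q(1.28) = 3.06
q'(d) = 6.03*d^2 + 2.96*d - 1.6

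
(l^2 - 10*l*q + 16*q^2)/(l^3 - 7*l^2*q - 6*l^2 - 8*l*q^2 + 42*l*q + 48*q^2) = (l - 2*q)/(l^2 + l*q - 6*l - 6*q)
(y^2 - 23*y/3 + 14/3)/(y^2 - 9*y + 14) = (y - 2/3)/(y - 2)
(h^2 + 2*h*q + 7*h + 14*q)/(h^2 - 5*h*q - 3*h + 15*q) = (h^2 + 2*h*q + 7*h + 14*q)/(h^2 - 5*h*q - 3*h + 15*q)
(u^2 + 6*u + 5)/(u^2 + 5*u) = (u + 1)/u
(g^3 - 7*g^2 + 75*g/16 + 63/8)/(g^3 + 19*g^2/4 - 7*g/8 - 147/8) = (4*g^2 - 21*g - 18)/(2*(2*g^2 + 13*g + 21))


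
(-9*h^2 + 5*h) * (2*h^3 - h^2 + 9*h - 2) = -18*h^5 + 19*h^4 - 86*h^3 + 63*h^2 - 10*h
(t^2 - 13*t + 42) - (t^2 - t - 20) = 62 - 12*t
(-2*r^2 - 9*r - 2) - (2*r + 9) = -2*r^2 - 11*r - 11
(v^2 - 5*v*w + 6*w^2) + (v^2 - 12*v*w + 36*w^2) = 2*v^2 - 17*v*w + 42*w^2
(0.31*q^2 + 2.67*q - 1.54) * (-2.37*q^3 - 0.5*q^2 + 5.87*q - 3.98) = -0.7347*q^5 - 6.4829*q^4 + 4.1345*q^3 + 15.2091*q^2 - 19.6664*q + 6.1292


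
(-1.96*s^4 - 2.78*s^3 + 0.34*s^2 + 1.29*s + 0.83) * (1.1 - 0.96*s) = 1.8816*s^5 + 0.512799999999999*s^4 - 3.3844*s^3 - 0.8644*s^2 + 0.6222*s + 0.913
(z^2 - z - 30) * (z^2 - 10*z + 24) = z^4 - 11*z^3 + 4*z^2 + 276*z - 720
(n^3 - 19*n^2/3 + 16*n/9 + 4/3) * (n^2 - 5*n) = n^5 - 34*n^4/3 + 301*n^3/9 - 68*n^2/9 - 20*n/3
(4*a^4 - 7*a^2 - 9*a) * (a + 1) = 4*a^5 + 4*a^4 - 7*a^3 - 16*a^2 - 9*a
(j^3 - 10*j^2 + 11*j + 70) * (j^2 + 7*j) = j^5 - 3*j^4 - 59*j^3 + 147*j^2 + 490*j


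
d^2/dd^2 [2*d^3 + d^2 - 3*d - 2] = 12*d + 2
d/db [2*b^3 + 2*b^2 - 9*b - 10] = 6*b^2 + 4*b - 9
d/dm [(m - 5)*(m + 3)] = 2*m - 2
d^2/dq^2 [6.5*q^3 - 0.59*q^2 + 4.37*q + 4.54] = 39.0*q - 1.18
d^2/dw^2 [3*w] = 0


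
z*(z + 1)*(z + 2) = z^3 + 3*z^2 + 2*z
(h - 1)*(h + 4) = h^2 + 3*h - 4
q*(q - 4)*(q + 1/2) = q^3 - 7*q^2/2 - 2*q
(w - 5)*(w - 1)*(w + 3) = w^3 - 3*w^2 - 13*w + 15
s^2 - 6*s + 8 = (s - 4)*(s - 2)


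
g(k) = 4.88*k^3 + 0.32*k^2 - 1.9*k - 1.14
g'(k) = 14.64*k^2 + 0.64*k - 1.9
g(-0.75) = -1.59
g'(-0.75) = 5.86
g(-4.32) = -380.39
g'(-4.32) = 268.55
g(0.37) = -1.55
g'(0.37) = 0.34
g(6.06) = 1085.12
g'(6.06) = 539.61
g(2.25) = 51.79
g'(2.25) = 73.66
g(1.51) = 13.52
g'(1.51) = 32.45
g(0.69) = -0.70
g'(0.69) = 5.51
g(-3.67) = -231.08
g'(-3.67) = 192.94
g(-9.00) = -3515.64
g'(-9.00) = 1178.18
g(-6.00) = -1032.30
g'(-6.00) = 521.30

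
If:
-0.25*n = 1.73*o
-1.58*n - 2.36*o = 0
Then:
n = 0.00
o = 0.00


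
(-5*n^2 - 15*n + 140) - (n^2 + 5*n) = -6*n^2 - 20*n + 140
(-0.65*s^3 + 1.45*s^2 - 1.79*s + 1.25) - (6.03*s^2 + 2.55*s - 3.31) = -0.65*s^3 - 4.58*s^2 - 4.34*s + 4.56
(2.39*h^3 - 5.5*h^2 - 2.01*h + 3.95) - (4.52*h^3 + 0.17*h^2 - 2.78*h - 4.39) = -2.13*h^3 - 5.67*h^2 + 0.77*h + 8.34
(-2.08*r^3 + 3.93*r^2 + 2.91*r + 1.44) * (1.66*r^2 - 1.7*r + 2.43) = -3.4528*r^5 + 10.0598*r^4 - 6.9048*r^3 + 6.9933*r^2 + 4.6233*r + 3.4992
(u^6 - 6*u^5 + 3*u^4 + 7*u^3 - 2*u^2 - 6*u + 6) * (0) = 0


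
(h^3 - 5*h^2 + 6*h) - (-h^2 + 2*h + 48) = h^3 - 4*h^2 + 4*h - 48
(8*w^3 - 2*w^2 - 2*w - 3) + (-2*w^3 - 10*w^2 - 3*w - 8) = 6*w^3 - 12*w^2 - 5*w - 11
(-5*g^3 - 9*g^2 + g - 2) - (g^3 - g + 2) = -6*g^3 - 9*g^2 + 2*g - 4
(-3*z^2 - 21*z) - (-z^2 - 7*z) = -2*z^2 - 14*z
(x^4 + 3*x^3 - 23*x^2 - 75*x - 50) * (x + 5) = x^5 + 8*x^4 - 8*x^3 - 190*x^2 - 425*x - 250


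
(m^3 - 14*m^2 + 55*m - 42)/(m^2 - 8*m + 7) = m - 6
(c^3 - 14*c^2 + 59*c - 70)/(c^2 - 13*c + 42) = (c^2 - 7*c + 10)/(c - 6)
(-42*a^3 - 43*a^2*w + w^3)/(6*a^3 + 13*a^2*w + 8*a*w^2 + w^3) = (-7*a + w)/(a + w)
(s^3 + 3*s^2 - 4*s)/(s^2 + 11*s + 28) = s*(s - 1)/(s + 7)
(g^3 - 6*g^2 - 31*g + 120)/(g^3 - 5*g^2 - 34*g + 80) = (g - 3)/(g - 2)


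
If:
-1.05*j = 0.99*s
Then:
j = -0.942857142857143*s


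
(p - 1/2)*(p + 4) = p^2 + 7*p/2 - 2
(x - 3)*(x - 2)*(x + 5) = x^3 - 19*x + 30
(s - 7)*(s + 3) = s^2 - 4*s - 21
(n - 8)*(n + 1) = n^2 - 7*n - 8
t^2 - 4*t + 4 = (t - 2)^2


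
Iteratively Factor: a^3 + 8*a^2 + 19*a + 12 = (a + 3)*(a^2 + 5*a + 4) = (a + 3)*(a + 4)*(a + 1)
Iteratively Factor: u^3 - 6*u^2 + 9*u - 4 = (u - 1)*(u^2 - 5*u + 4) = (u - 4)*(u - 1)*(u - 1)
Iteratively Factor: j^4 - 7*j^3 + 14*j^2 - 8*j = (j - 2)*(j^3 - 5*j^2 + 4*j) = (j - 2)*(j - 1)*(j^2 - 4*j) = j*(j - 2)*(j - 1)*(j - 4)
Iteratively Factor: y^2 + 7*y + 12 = (y + 4)*(y + 3)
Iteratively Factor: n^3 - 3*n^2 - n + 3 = (n - 1)*(n^2 - 2*n - 3) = (n - 3)*(n - 1)*(n + 1)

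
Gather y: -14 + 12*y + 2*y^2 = 2*y^2 + 12*y - 14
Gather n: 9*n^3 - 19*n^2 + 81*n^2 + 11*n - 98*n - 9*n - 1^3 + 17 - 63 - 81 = 9*n^3 + 62*n^2 - 96*n - 128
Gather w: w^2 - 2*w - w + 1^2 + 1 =w^2 - 3*w + 2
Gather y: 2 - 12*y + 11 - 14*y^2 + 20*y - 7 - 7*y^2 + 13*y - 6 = -21*y^2 + 21*y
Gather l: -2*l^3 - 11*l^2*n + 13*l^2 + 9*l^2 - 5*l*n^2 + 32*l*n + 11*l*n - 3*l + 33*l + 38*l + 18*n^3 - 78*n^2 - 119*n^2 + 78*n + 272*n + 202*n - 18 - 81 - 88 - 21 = -2*l^3 + l^2*(22 - 11*n) + l*(-5*n^2 + 43*n + 68) + 18*n^3 - 197*n^2 + 552*n - 208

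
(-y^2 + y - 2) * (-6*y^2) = 6*y^4 - 6*y^3 + 12*y^2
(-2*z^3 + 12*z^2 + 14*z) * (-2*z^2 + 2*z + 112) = 4*z^5 - 28*z^4 - 228*z^3 + 1372*z^2 + 1568*z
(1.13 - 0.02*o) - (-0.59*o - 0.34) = 0.57*o + 1.47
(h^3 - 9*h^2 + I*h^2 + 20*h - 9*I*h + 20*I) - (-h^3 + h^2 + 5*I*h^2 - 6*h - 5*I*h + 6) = 2*h^3 - 10*h^2 - 4*I*h^2 + 26*h - 4*I*h - 6 + 20*I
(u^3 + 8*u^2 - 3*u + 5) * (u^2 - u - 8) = u^5 + 7*u^4 - 19*u^3 - 56*u^2 + 19*u - 40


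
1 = 1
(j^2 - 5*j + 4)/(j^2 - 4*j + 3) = (j - 4)/(j - 3)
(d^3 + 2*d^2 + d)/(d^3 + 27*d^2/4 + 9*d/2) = 4*(d^2 + 2*d + 1)/(4*d^2 + 27*d + 18)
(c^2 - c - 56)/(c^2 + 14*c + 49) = (c - 8)/(c + 7)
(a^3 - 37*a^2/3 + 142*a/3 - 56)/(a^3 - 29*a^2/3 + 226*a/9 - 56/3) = 3*(a - 4)/(3*a - 4)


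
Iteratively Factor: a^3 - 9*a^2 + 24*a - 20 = (a - 5)*(a^2 - 4*a + 4) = (a - 5)*(a - 2)*(a - 2)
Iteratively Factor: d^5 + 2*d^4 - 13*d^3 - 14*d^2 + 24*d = (d - 3)*(d^4 + 5*d^3 + 2*d^2 - 8*d) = d*(d - 3)*(d^3 + 5*d^2 + 2*d - 8) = d*(d - 3)*(d + 4)*(d^2 + d - 2) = d*(d - 3)*(d + 2)*(d + 4)*(d - 1)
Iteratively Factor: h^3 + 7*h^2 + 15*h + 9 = (h + 3)*(h^2 + 4*h + 3) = (h + 3)^2*(h + 1)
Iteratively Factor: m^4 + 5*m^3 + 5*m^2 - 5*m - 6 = (m + 1)*(m^3 + 4*m^2 + m - 6) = (m + 1)*(m + 2)*(m^2 + 2*m - 3) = (m - 1)*(m + 1)*(m + 2)*(m + 3)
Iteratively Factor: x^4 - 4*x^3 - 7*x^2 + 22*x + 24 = (x - 4)*(x^3 - 7*x - 6) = (x - 4)*(x + 1)*(x^2 - x - 6) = (x - 4)*(x + 1)*(x + 2)*(x - 3)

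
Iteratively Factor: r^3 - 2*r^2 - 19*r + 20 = (r + 4)*(r^2 - 6*r + 5) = (r - 1)*(r + 4)*(r - 5)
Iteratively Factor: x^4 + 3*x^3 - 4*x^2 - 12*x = (x - 2)*(x^3 + 5*x^2 + 6*x) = x*(x - 2)*(x^2 + 5*x + 6) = x*(x - 2)*(x + 3)*(x + 2)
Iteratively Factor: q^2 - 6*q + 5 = (q - 5)*(q - 1)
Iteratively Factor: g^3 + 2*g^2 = (g + 2)*(g^2) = g*(g + 2)*(g)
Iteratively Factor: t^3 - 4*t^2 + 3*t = (t - 3)*(t^2 - t) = t*(t - 3)*(t - 1)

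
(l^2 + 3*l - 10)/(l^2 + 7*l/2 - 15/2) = 2*(l - 2)/(2*l - 3)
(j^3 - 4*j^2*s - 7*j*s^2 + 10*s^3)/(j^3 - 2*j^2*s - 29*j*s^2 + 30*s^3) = (-j^2 + 3*j*s + 10*s^2)/(-j^2 + j*s + 30*s^2)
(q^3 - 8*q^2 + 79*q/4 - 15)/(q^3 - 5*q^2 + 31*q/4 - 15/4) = (q - 4)/(q - 1)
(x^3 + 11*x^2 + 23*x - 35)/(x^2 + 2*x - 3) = (x^2 + 12*x + 35)/(x + 3)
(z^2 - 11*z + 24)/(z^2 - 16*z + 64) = (z - 3)/(z - 8)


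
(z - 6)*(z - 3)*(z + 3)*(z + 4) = z^4 - 2*z^3 - 33*z^2 + 18*z + 216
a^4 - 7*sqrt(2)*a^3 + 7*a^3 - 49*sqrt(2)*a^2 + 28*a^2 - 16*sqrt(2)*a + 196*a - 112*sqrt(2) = (a + 7)*(a - 4*sqrt(2))*(a - 2*sqrt(2))*(a - sqrt(2))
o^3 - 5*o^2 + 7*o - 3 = (o - 3)*(o - 1)^2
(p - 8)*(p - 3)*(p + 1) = p^3 - 10*p^2 + 13*p + 24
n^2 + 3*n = n*(n + 3)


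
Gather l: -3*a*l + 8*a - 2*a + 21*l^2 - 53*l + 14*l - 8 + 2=6*a + 21*l^2 + l*(-3*a - 39) - 6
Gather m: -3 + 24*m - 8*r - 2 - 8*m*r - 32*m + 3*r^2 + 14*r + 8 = m*(-8*r - 8) + 3*r^2 + 6*r + 3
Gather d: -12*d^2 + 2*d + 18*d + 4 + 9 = -12*d^2 + 20*d + 13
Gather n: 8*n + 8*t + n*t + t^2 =n*(t + 8) + t^2 + 8*t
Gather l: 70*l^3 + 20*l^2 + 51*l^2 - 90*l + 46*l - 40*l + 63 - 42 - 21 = 70*l^3 + 71*l^2 - 84*l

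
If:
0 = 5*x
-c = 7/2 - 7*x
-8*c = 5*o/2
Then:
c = -7/2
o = 56/5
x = 0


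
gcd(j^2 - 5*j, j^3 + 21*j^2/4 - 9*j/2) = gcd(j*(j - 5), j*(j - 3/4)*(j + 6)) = j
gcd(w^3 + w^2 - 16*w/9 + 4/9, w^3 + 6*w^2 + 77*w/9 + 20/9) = 1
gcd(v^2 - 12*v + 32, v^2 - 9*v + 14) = 1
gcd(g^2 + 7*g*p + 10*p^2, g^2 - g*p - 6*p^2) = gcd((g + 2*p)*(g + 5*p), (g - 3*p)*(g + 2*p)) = g + 2*p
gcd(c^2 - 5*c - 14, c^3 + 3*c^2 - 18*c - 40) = c + 2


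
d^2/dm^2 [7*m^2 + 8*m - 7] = 14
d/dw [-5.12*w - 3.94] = -5.12000000000000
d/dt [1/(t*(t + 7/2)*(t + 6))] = 4*(-3*t^2 - 19*t - 21)/(t^2*(4*t^4 + 76*t^3 + 529*t^2 + 1596*t + 1764))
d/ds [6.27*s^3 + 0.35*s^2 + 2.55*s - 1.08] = 18.81*s^2 + 0.7*s + 2.55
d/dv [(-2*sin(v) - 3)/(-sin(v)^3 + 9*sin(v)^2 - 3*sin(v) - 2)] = (-4*sin(v)^3 + 9*sin(v)^2 + 54*sin(v) - 5)*cos(v)/(sin(v)^3 - 9*sin(v)^2 + 3*sin(v) + 2)^2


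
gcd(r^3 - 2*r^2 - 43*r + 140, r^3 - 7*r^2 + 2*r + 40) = r^2 - 9*r + 20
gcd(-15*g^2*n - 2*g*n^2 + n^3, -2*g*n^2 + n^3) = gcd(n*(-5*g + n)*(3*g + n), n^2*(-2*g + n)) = n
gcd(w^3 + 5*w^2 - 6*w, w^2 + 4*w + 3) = 1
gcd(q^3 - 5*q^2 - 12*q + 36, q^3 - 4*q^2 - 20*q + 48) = q^2 - 8*q + 12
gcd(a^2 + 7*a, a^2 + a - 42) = a + 7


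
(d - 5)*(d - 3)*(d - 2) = d^3 - 10*d^2 + 31*d - 30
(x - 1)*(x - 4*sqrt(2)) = x^2 - 4*sqrt(2)*x - x + 4*sqrt(2)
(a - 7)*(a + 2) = a^2 - 5*a - 14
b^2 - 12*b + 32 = (b - 8)*(b - 4)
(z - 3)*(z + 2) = z^2 - z - 6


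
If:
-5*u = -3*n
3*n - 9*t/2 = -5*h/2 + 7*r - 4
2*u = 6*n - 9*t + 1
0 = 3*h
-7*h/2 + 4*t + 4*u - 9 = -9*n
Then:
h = 0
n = 55/87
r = 225/406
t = 13/29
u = 11/29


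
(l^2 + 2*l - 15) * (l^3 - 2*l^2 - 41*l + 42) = l^5 - 60*l^3 - 10*l^2 + 699*l - 630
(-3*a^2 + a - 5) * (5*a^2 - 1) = -15*a^4 + 5*a^3 - 22*a^2 - a + 5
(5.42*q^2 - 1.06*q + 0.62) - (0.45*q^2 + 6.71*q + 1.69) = 4.97*q^2 - 7.77*q - 1.07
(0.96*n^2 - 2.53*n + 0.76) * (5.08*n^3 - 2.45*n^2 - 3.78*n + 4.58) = 4.8768*n^5 - 15.2044*n^4 + 6.4305*n^3 + 12.0982*n^2 - 14.4602*n + 3.4808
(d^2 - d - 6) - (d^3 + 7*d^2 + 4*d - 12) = -d^3 - 6*d^2 - 5*d + 6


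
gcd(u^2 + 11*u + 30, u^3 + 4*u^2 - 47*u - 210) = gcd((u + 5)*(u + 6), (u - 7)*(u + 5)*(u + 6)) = u^2 + 11*u + 30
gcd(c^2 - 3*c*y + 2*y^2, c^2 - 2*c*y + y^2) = -c + y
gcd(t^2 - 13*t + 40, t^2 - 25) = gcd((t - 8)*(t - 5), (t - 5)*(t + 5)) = t - 5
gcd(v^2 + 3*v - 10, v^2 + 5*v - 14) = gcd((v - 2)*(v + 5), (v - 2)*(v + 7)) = v - 2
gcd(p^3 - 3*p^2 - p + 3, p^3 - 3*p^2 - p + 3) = p^3 - 3*p^2 - p + 3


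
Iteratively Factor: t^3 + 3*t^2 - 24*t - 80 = (t - 5)*(t^2 + 8*t + 16) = (t - 5)*(t + 4)*(t + 4)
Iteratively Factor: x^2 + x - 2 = (x + 2)*(x - 1)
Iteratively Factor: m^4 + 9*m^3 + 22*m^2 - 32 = (m + 2)*(m^3 + 7*m^2 + 8*m - 16) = (m + 2)*(m + 4)*(m^2 + 3*m - 4) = (m - 1)*(m + 2)*(m + 4)*(m + 4)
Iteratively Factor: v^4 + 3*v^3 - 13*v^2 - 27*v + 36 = (v - 3)*(v^3 + 6*v^2 + 5*v - 12) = (v - 3)*(v + 3)*(v^2 + 3*v - 4) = (v - 3)*(v + 3)*(v + 4)*(v - 1)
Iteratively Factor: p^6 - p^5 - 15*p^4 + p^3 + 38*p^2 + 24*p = (p - 2)*(p^5 + p^4 - 13*p^3 - 25*p^2 - 12*p) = p*(p - 2)*(p^4 + p^3 - 13*p^2 - 25*p - 12) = p*(p - 2)*(p + 3)*(p^3 - 2*p^2 - 7*p - 4) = p*(p - 4)*(p - 2)*(p + 3)*(p^2 + 2*p + 1) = p*(p - 4)*(p - 2)*(p + 1)*(p + 3)*(p + 1)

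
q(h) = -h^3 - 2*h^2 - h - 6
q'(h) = -3*h^2 - 4*h - 1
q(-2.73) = 2.17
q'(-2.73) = -12.44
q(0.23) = -6.35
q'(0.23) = -2.08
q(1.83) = -20.66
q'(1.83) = -18.37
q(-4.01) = 30.33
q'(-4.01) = -33.20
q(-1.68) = -5.22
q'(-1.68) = -2.75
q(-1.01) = -6.00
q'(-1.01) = -0.02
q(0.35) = -6.64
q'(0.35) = -2.77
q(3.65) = -84.92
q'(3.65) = -55.57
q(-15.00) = 2934.00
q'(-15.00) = -616.00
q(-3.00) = 6.00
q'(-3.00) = -16.00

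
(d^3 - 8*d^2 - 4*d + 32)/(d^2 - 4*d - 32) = (d^2 - 4)/(d + 4)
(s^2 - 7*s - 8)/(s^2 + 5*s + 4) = (s - 8)/(s + 4)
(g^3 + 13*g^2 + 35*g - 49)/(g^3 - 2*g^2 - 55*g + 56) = (g + 7)/(g - 8)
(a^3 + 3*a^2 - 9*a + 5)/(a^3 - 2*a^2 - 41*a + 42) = (a^2 + 4*a - 5)/(a^2 - a - 42)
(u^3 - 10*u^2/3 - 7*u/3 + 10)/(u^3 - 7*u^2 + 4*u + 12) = (u^2 - 4*u/3 - 5)/(u^2 - 5*u - 6)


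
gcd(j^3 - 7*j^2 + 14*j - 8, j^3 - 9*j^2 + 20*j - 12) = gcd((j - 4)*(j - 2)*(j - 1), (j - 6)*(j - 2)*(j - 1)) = j^2 - 3*j + 2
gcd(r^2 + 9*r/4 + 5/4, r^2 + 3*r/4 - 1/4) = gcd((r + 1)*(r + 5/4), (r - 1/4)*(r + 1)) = r + 1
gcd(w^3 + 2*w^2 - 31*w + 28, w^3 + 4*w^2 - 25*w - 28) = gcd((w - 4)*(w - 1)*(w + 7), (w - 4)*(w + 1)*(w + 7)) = w^2 + 3*w - 28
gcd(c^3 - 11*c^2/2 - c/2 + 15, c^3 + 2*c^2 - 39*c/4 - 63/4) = c + 3/2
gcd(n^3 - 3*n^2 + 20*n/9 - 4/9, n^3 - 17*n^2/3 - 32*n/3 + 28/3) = n - 2/3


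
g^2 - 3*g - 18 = (g - 6)*(g + 3)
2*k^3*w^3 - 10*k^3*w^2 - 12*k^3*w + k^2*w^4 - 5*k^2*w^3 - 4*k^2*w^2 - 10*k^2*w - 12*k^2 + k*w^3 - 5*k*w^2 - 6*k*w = (2*k + w)*(w - 6)*(k*w + 1)*(k*w + k)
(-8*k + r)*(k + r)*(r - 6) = -8*k^2*r + 48*k^2 - 7*k*r^2 + 42*k*r + r^3 - 6*r^2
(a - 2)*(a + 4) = a^2 + 2*a - 8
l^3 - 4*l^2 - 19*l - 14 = (l - 7)*(l + 1)*(l + 2)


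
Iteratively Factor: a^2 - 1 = (a + 1)*(a - 1)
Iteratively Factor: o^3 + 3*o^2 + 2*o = (o)*(o^2 + 3*o + 2) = o*(o + 1)*(o + 2)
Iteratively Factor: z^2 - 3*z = (z)*(z - 3)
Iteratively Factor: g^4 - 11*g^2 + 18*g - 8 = (g - 1)*(g^3 + g^2 - 10*g + 8) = (g - 1)*(g + 4)*(g^2 - 3*g + 2) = (g - 2)*(g - 1)*(g + 4)*(g - 1)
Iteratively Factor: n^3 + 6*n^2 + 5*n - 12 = (n + 3)*(n^2 + 3*n - 4) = (n + 3)*(n + 4)*(n - 1)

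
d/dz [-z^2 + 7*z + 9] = 7 - 2*z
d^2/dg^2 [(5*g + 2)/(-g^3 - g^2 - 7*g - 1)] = 2*(-(5*g + 2)*(3*g^2 + 2*g + 7)^2 + (15*g^2 + 10*g + (3*g + 1)*(5*g + 2) + 35)*(g^3 + g^2 + 7*g + 1))/(g^3 + g^2 + 7*g + 1)^3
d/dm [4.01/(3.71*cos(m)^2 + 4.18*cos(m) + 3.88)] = (29.7542*cos(m) + 16.7618)*sin(m)/(3.71*cos(m)^2 + 4.18*cos(m) + 3.88)^2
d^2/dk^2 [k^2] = 2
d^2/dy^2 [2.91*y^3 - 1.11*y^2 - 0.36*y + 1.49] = 17.46*y - 2.22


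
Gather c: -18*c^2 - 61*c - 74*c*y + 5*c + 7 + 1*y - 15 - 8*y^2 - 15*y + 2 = -18*c^2 + c*(-74*y - 56) - 8*y^2 - 14*y - 6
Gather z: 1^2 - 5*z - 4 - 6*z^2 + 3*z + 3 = -6*z^2 - 2*z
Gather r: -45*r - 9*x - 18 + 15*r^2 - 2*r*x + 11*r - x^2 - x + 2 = 15*r^2 + r*(-2*x - 34) - x^2 - 10*x - 16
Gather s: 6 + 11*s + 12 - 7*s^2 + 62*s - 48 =-7*s^2 + 73*s - 30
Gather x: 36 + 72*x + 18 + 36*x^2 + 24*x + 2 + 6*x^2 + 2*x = 42*x^2 + 98*x + 56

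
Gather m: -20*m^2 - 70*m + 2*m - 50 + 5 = -20*m^2 - 68*m - 45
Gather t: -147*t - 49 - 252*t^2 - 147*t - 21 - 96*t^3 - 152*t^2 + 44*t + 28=-96*t^3 - 404*t^2 - 250*t - 42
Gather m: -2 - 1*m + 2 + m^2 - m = m^2 - 2*m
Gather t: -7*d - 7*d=-14*d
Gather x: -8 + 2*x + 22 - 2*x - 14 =0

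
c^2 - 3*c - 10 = (c - 5)*(c + 2)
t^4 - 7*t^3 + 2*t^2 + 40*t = t*(t - 5)*(t - 4)*(t + 2)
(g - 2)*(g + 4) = g^2 + 2*g - 8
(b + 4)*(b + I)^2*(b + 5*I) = b^4 + 4*b^3 + 7*I*b^3 - 11*b^2 + 28*I*b^2 - 44*b - 5*I*b - 20*I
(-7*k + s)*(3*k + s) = -21*k^2 - 4*k*s + s^2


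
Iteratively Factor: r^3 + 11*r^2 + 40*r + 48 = (r + 4)*(r^2 + 7*r + 12) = (r + 4)^2*(r + 3)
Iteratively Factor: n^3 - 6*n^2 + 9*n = (n)*(n^2 - 6*n + 9) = n*(n - 3)*(n - 3)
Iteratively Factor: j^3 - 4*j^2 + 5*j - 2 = (j - 2)*(j^2 - 2*j + 1) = (j - 2)*(j - 1)*(j - 1)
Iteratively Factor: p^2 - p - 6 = (p + 2)*(p - 3)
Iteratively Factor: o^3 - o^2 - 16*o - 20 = (o + 2)*(o^2 - 3*o - 10) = (o + 2)^2*(o - 5)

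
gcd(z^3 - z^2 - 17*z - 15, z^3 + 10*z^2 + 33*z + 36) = z + 3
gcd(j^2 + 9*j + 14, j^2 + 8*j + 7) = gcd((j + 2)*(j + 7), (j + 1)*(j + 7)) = j + 7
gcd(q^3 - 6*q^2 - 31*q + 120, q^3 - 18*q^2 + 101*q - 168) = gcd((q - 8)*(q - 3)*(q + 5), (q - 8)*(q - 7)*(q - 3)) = q^2 - 11*q + 24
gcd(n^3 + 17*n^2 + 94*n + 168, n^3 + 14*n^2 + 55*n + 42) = n^2 + 13*n + 42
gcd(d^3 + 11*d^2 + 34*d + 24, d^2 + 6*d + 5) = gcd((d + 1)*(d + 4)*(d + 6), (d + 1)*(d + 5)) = d + 1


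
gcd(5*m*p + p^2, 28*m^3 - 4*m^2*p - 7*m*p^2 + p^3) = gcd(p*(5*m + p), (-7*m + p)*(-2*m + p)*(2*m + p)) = 1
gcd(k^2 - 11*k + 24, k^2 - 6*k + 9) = k - 3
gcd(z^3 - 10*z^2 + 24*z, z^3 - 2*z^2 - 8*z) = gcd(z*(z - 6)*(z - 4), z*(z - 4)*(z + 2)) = z^2 - 4*z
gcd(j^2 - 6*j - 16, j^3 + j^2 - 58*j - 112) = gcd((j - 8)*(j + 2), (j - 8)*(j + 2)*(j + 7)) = j^2 - 6*j - 16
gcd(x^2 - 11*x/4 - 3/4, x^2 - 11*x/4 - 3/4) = x^2 - 11*x/4 - 3/4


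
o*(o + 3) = o^2 + 3*o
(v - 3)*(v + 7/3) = v^2 - 2*v/3 - 7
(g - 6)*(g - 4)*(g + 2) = g^3 - 8*g^2 + 4*g + 48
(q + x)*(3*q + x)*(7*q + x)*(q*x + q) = 21*q^4*x + 21*q^4 + 31*q^3*x^2 + 31*q^3*x + 11*q^2*x^3 + 11*q^2*x^2 + q*x^4 + q*x^3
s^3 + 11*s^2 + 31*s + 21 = (s + 1)*(s + 3)*(s + 7)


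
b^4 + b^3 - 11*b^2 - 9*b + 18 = (b - 3)*(b - 1)*(b + 2)*(b + 3)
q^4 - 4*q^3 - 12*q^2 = q^2*(q - 6)*(q + 2)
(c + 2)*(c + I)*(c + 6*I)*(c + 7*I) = c^4 + 2*c^3 + 14*I*c^3 - 55*c^2 + 28*I*c^2 - 110*c - 42*I*c - 84*I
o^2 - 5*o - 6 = (o - 6)*(o + 1)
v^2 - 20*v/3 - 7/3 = (v - 7)*(v + 1/3)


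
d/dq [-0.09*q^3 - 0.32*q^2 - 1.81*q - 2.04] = -0.27*q^2 - 0.64*q - 1.81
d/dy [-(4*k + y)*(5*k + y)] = -9*k - 2*y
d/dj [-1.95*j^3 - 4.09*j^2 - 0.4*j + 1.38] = -5.85*j^2 - 8.18*j - 0.4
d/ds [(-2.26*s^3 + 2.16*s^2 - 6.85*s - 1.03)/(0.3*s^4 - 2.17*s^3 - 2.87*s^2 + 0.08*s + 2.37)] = (0.678*s^6 - 1.296*s^5 + 17.3384*s^4 - 28.8546*s^3 - 42.2606*s^2 + 4.3262*s - 16.1521)/(0.09*s^8 - 1.302*s^7 + 2.9869*s^6 + 12.5038*s^5 + 9.3117*s^4 - 10.745*s^3 - 13.5974*s^2 + 0.3792*s + 5.6169)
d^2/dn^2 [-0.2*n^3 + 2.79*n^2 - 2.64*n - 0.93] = 5.58 - 1.2*n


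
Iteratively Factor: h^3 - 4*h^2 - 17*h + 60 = (h - 3)*(h^2 - h - 20) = (h - 5)*(h - 3)*(h + 4)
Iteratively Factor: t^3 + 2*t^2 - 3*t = (t + 3)*(t^2 - t) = (t - 1)*(t + 3)*(t)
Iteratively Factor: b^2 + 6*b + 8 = (b + 4)*(b + 2)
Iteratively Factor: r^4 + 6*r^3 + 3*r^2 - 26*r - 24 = (r - 2)*(r^3 + 8*r^2 + 19*r + 12) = (r - 2)*(r + 4)*(r^2 + 4*r + 3) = (r - 2)*(r + 1)*(r + 4)*(r + 3)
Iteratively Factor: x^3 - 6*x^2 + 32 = (x - 4)*(x^2 - 2*x - 8) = (x - 4)*(x + 2)*(x - 4)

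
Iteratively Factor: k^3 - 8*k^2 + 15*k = (k - 5)*(k^2 - 3*k) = k*(k - 5)*(k - 3)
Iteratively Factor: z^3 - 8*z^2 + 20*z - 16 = (z - 2)*(z^2 - 6*z + 8) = (z - 2)^2*(z - 4)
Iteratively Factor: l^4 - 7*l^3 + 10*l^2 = (l)*(l^3 - 7*l^2 + 10*l) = l*(l - 2)*(l^2 - 5*l) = l*(l - 5)*(l - 2)*(l)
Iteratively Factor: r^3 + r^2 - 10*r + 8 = (r + 4)*(r^2 - 3*r + 2) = (r - 1)*(r + 4)*(r - 2)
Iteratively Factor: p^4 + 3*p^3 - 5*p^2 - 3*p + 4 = (p + 1)*(p^3 + 2*p^2 - 7*p + 4) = (p + 1)*(p + 4)*(p^2 - 2*p + 1) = (p - 1)*(p + 1)*(p + 4)*(p - 1)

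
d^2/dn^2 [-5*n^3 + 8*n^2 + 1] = 16 - 30*n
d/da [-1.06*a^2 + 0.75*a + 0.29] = 0.75 - 2.12*a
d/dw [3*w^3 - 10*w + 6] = 9*w^2 - 10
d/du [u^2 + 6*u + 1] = 2*u + 6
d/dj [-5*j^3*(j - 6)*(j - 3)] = j^2*(-25*j^2 + 180*j - 270)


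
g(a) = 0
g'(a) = 0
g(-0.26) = 0.00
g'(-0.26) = 0.00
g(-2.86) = 0.00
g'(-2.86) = 0.00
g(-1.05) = 0.00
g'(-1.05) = 0.00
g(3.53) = 0.00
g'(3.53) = 0.00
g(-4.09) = 0.00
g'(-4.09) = 0.00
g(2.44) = 0.00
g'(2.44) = 0.00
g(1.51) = 0.00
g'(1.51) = 0.00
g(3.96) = 0.00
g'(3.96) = 0.00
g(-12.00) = 0.00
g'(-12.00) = 0.00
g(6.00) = 0.00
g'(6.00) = 0.00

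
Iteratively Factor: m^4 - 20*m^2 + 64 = (m + 4)*(m^3 - 4*m^2 - 4*m + 16) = (m - 2)*(m + 4)*(m^2 - 2*m - 8) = (m - 4)*(m - 2)*(m + 4)*(m + 2)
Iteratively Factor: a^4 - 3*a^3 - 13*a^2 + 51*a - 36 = (a - 1)*(a^3 - 2*a^2 - 15*a + 36) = (a - 3)*(a - 1)*(a^2 + a - 12) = (a - 3)^2*(a - 1)*(a + 4)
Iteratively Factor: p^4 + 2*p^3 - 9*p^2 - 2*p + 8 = (p + 1)*(p^3 + p^2 - 10*p + 8) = (p + 1)*(p + 4)*(p^2 - 3*p + 2) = (p - 2)*(p + 1)*(p + 4)*(p - 1)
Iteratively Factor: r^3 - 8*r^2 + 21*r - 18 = (r - 3)*(r^2 - 5*r + 6) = (r - 3)^2*(r - 2)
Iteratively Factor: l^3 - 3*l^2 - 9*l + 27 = (l - 3)*(l^2 - 9) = (l - 3)*(l + 3)*(l - 3)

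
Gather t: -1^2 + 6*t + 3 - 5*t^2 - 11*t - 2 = -5*t^2 - 5*t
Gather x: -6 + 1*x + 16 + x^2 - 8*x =x^2 - 7*x + 10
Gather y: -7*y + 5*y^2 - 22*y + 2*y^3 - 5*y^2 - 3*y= 2*y^3 - 32*y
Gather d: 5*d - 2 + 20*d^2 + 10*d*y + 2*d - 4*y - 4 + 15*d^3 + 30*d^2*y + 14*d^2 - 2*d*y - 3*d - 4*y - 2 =15*d^3 + d^2*(30*y + 34) + d*(8*y + 4) - 8*y - 8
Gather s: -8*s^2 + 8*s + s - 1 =-8*s^2 + 9*s - 1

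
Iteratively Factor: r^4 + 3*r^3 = (r + 3)*(r^3) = r*(r + 3)*(r^2) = r^2*(r + 3)*(r)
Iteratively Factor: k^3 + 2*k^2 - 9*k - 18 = (k - 3)*(k^2 + 5*k + 6) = (k - 3)*(k + 2)*(k + 3)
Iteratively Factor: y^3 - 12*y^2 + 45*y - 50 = (y - 2)*(y^2 - 10*y + 25) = (y - 5)*(y - 2)*(y - 5)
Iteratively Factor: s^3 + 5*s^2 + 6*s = (s + 2)*(s^2 + 3*s) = (s + 2)*(s + 3)*(s)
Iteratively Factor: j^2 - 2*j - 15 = (j - 5)*(j + 3)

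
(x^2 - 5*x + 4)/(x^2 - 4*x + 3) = (x - 4)/(x - 3)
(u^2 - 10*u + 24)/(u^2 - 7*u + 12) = (u - 6)/(u - 3)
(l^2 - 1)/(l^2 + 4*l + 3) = (l - 1)/(l + 3)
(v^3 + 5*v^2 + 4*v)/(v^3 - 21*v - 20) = v/(v - 5)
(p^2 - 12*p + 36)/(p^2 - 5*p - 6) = (p - 6)/(p + 1)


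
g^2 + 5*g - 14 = (g - 2)*(g + 7)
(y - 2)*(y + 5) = y^2 + 3*y - 10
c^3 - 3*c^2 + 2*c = c*(c - 2)*(c - 1)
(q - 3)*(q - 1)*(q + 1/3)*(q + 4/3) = q^4 - 7*q^3/3 - 29*q^2/9 + 29*q/9 + 4/3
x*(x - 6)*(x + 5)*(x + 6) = x^4 + 5*x^3 - 36*x^2 - 180*x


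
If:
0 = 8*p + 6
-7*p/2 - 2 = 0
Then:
No Solution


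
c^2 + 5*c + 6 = (c + 2)*(c + 3)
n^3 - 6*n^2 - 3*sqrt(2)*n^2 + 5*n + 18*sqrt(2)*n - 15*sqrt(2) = (n - 5)*(n - 1)*(n - 3*sqrt(2))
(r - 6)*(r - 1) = r^2 - 7*r + 6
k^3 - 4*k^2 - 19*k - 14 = (k - 7)*(k + 1)*(k + 2)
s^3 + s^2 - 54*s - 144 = (s - 8)*(s + 3)*(s + 6)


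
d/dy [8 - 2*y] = -2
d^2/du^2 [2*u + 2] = 0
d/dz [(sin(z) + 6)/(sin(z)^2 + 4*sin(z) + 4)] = -(sin(z) + 10)*cos(z)/(sin(z) + 2)^3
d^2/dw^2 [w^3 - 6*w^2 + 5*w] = 6*w - 12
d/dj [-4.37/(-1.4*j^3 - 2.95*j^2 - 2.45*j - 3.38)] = (-18.354*j^2 - 25.783*j - 10.7065)/(1.4*j^3 + 2.95*j^2 + 2.45*j + 3.38)^2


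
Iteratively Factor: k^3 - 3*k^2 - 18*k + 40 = (k + 4)*(k^2 - 7*k + 10) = (k - 5)*(k + 4)*(k - 2)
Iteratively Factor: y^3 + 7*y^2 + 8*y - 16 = (y + 4)*(y^2 + 3*y - 4) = (y - 1)*(y + 4)*(y + 4)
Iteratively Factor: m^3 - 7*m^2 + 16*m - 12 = (m - 2)*(m^2 - 5*m + 6) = (m - 3)*(m - 2)*(m - 2)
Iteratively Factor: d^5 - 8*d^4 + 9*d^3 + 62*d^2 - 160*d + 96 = (d - 4)*(d^4 - 4*d^3 - 7*d^2 + 34*d - 24) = (d - 4)^2*(d^3 - 7*d + 6) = (d - 4)^2*(d - 1)*(d^2 + d - 6) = (d - 4)^2*(d - 1)*(d + 3)*(d - 2)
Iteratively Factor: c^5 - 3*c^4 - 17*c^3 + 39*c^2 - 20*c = (c - 5)*(c^4 + 2*c^3 - 7*c^2 + 4*c) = (c - 5)*(c - 1)*(c^3 + 3*c^2 - 4*c) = (c - 5)*(c - 1)^2*(c^2 + 4*c) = c*(c - 5)*(c - 1)^2*(c + 4)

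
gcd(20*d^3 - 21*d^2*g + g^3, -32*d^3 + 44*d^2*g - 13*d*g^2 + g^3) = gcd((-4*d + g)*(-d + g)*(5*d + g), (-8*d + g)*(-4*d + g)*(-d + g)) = 4*d^2 - 5*d*g + g^2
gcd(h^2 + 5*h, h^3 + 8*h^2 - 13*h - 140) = h + 5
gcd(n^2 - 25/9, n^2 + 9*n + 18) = 1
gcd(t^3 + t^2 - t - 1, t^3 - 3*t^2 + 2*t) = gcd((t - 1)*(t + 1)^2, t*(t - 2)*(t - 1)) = t - 1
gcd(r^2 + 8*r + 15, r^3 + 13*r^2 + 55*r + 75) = r^2 + 8*r + 15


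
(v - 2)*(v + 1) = v^2 - v - 2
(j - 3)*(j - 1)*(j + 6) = j^3 + 2*j^2 - 21*j + 18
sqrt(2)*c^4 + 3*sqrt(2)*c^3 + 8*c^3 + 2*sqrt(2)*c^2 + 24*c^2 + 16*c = c*(c + 2)*(c + 4*sqrt(2))*(sqrt(2)*c + sqrt(2))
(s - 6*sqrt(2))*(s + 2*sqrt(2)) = s^2 - 4*sqrt(2)*s - 24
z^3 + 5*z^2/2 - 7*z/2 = z*(z - 1)*(z + 7/2)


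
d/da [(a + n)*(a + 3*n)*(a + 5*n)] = 3*a^2 + 18*a*n + 23*n^2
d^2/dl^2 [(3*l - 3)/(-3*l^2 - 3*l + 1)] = 54*(l*(3*l^2 + 3*l - 1) - (l - 1)*(2*l + 1)^2)/(3*l^2 + 3*l - 1)^3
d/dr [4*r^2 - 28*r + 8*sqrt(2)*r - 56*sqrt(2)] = 8*r - 28 + 8*sqrt(2)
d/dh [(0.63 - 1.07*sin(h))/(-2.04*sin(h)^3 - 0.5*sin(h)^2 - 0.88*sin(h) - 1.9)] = (-4.3656*sin(h)^3 + 3.3206*sin(h)^2 + 0.63*sin(h) + 2.5874)*cos(h)/(4.1616*sin(h)^6 + 2.04*sin(h)^5 + 3.8404*sin(h)^4 + 8.632*sin(h)^3 + 2.6744*sin(h)^2 + 3.344*sin(h) + 3.61)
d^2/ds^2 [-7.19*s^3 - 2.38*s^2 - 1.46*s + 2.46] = -43.14*s - 4.76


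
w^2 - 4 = (w - 2)*(w + 2)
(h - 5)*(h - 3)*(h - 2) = h^3 - 10*h^2 + 31*h - 30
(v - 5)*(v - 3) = v^2 - 8*v + 15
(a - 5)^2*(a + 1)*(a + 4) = a^4 - 5*a^3 - 21*a^2 + 85*a + 100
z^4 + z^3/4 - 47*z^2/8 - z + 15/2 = (z - 2)*(z - 5/4)*(z + 3/2)*(z + 2)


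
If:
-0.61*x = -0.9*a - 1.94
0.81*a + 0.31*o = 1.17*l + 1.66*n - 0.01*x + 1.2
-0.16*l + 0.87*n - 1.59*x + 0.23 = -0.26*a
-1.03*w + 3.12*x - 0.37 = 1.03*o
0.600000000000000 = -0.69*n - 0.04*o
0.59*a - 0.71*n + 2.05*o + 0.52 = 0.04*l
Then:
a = -2.56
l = -1.52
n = -0.88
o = 0.15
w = -2.33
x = -0.60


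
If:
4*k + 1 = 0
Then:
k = -1/4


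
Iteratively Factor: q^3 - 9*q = (q - 3)*(q^2 + 3*q) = q*(q - 3)*(q + 3)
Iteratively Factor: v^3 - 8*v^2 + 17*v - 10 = (v - 5)*(v^2 - 3*v + 2) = (v - 5)*(v - 2)*(v - 1)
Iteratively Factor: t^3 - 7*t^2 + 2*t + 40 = (t + 2)*(t^2 - 9*t + 20) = (t - 5)*(t + 2)*(t - 4)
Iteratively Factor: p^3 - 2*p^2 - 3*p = (p + 1)*(p^2 - 3*p) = p*(p + 1)*(p - 3)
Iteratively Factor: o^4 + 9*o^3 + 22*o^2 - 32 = (o + 2)*(o^3 + 7*o^2 + 8*o - 16) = (o + 2)*(o + 4)*(o^2 + 3*o - 4) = (o - 1)*(o + 2)*(o + 4)*(o + 4)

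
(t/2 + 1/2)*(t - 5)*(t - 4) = t^3/2 - 4*t^2 + 11*t/2 + 10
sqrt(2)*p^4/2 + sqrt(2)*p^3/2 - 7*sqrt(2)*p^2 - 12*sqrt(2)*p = p*(p - 4)*(p + 3)*(sqrt(2)*p/2 + sqrt(2))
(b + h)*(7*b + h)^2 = 49*b^3 + 63*b^2*h + 15*b*h^2 + h^3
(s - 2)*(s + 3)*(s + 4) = s^3 + 5*s^2 - 2*s - 24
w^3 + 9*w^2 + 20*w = w*(w + 4)*(w + 5)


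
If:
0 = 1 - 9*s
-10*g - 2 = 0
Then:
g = -1/5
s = 1/9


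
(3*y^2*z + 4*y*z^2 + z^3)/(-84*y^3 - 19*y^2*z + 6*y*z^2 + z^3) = z*(-y - z)/(28*y^2 - 3*y*z - z^2)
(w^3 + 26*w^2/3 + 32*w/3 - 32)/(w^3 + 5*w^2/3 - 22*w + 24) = (w + 4)/(w - 3)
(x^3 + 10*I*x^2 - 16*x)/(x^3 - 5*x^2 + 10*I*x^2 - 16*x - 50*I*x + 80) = x/(x - 5)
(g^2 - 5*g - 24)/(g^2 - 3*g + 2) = (g^2 - 5*g - 24)/(g^2 - 3*g + 2)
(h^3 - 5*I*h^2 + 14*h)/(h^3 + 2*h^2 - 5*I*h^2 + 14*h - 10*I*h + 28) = h/(h + 2)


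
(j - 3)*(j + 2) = j^2 - j - 6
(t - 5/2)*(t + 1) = t^2 - 3*t/2 - 5/2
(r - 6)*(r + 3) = r^2 - 3*r - 18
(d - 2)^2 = d^2 - 4*d + 4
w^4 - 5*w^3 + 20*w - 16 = (w - 4)*(w - 2)*(w - 1)*(w + 2)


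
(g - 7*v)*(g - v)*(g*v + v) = g^3*v - 8*g^2*v^2 + g^2*v + 7*g*v^3 - 8*g*v^2 + 7*v^3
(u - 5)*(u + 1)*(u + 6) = u^3 + 2*u^2 - 29*u - 30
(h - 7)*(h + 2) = h^2 - 5*h - 14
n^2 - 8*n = n*(n - 8)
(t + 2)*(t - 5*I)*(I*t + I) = I*t^3 + 5*t^2 + 3*I*t^2 + 15*t + 2*I*t + 10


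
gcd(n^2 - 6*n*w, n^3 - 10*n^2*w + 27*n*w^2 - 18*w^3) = -n + 6*w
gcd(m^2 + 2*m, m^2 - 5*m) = m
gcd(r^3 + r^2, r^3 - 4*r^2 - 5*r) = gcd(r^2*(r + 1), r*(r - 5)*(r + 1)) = r^2 + r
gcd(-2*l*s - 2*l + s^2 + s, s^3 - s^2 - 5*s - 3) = s + 1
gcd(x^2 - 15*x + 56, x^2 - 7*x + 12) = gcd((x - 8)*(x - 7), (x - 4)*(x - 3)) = 1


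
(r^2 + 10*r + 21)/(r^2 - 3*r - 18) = (r + 7)/(r - 6)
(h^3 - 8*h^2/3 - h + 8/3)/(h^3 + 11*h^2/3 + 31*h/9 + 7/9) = 3*(3*h^2 - 11*h + 8)/(9*h^2 + 24*h + 7)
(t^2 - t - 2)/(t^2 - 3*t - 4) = (t - 2)/(t - 4)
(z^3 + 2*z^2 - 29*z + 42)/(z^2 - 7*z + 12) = (z^2 + 5*z - 14)/(z - 4)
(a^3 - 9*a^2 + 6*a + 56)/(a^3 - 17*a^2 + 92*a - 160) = (a^2 - 5*a - 14)/(a^2 - 13*a + 40)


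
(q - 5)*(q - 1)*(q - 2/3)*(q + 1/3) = q^4 - 19*q^3/3 + 61*q^2/9 - q/3 - 10/9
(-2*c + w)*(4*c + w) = -8*c^2 + 2*c*w + w^2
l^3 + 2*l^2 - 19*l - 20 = (l - 4)*(l + 1)*(l + 5)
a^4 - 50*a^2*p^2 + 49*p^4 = (a - 7*p)*(a - p)*(a + p)*(a + 7*p)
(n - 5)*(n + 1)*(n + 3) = n^3 - n^2 - 17*n - 15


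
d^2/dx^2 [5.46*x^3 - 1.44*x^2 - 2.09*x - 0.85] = 32.76*x - 2.88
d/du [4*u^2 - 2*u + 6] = 8*u - 2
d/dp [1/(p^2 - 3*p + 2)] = (3 - 2*p)/(p^2 - 3*p + 2)^2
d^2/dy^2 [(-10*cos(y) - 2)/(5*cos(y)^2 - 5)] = (110*cos(y) - 16*cos(2*y) - 105*cos(3*y) - 8*cos(4*y) - 5*cos(5*y) + 24)/(40*sin(y)^6)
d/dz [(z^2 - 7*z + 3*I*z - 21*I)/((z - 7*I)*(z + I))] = (z^2*(7 - 9*I) + z*(14 + 42*I) + 77 + 21*I)/(z^4 - 12*I*z^3 - 22*z^2 - 84*I*z + 49)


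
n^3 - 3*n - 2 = (n - 2)*(n + 1)^2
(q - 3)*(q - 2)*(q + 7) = q^3 + 2*q^2 - 29*q + 42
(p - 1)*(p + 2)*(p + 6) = p^3 + 7*p^2 + 4*p - 12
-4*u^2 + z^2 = (-2*u + z)*(2*u + z)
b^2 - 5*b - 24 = (b - 8)*(b + 3)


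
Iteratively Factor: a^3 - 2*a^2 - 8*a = (a)*(a^2 - 2*a - 8) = a*(a + 2)*(a - 4)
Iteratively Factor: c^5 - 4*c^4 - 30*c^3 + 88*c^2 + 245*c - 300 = (c + 4)*(c^4 - 8*c^3 + 2*c^2 + 80*c - 75) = (c + 3)*(c + 4)*(c^3 - 11*c^2 + 35*c - 25) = (c - 5)*(c + 3)*(c + 4)*(c^2 - 6*c + 5) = (c - 5)^2*(c + 3)*(c + 4)*(c - 1)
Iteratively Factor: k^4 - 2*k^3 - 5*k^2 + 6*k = (k - 1)*(k^3 - k^2 - 6*k) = (k - 3)*(k - 1)*(k^2 + 2*k) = k*(k - 3)*(k - 1)*(k + 2)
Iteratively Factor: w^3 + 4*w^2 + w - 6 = (w - 1)*(w^2 + 5*w + 6) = (w - 1)*(w + 2)*(w + 3)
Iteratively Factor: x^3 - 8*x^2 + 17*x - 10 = (x - 2)*(x^2 - 6*x + 5) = (x - 5)*(x - 2)*(x - 1)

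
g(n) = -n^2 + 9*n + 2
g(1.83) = 15.12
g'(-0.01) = 9.02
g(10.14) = -9.56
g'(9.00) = -9.00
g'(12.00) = -15.00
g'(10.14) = -11.28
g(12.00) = -34.00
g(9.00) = 2.00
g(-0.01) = 1.91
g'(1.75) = 5.50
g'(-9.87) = 28.74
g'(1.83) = 5.34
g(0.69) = 7.73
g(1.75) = 14.69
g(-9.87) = -184.25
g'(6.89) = -4.78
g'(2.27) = 4.46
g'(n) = 9 - 2*n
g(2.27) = 17.28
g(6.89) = 16.54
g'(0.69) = 7.62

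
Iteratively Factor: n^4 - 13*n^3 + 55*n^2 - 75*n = (n - 3)*(n^3 - 10*n^2 + 25*n) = n*(n - 3)*(n^2 - 10*n + 25) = n*(n - 5)*(n - 3)*(n - 5)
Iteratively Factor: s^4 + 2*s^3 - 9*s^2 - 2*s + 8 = (s + 4)*(s^3 - 2*s^2 - s + 2) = (s - 1)*(s + 4)*(s^2 - s - 2) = (s - 1)*(s + 1)*(s + 4)*(s - 2)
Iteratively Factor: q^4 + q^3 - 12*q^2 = (q - 3)*(q^3 + 4*q^2) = q*(q - 3)*(q^2 + 4*q) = q*(q - 3)*(q + 4)*(q)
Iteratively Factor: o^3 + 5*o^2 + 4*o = (o + 1)*(o^2 + 4*o) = o*(o + 1)*(o + 4)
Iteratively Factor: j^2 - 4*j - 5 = (j - 5)*(j + 1)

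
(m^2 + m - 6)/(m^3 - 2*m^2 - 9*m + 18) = 1/(m - 3)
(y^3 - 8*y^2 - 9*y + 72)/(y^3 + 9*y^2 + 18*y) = (y^2 - 11*y + 24)/(y*(y + 6))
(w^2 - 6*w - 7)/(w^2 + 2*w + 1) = (w - 7)/(w + 1)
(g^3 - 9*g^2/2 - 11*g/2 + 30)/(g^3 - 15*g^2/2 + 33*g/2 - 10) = (2*g^2 - g - 15)/(2*g^2 - 7*g + 5)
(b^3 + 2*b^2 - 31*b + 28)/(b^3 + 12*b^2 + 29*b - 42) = (b - 4)/(b + 6)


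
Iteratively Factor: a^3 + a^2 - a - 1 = (a - 1)*(a^2 + 2*a + 1) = (a - 1)*(a + 1)*(a + 1)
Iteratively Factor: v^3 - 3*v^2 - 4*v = (v + 1)*(v^2 - 4*v) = v*(v + 1)*(v - 4)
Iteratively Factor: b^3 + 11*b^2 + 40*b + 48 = (b + 3)*(b^2 + 8*b + 16) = (b + 3)*(b + 4)*(b + 4)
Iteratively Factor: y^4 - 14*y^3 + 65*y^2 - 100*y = (y - 5)*(y^3 - 9*y^2 + 20*y) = (y - 5)^2*(y^2 - 4*y) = y*(y - 5)^2*(y - 4)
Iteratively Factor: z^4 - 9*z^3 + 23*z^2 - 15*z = (z)*(z^3 - 9*z^2 + 23*z - 15) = z*(z - 5)*(z^2 - 4*z + 3) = z*(z - 5)*(z - 3)*(z - 1)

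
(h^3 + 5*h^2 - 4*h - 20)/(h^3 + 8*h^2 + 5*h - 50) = (h + 2)/(h + 5)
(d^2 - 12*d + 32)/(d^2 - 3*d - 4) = (d - 8)/(d + 1)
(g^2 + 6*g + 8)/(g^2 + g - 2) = (g + 4)/(g - 1)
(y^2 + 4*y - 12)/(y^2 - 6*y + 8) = (y + 6)/(y - 4)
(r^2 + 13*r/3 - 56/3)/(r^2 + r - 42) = (r - 8/3)/(r - 6)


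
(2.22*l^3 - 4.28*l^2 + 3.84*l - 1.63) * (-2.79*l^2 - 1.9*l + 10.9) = -6.1938*l^5 + 7.7232*l^4 + 21.6164*l^3 - 49.4003*l^2 + 44.953*l - 17.767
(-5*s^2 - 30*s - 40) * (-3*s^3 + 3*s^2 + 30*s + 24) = 15*s^5 + 75*s^4 - 120*s^3 - 1140*s^2 - 1920*s - 960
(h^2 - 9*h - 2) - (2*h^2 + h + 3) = -h^2 - 10*h - 5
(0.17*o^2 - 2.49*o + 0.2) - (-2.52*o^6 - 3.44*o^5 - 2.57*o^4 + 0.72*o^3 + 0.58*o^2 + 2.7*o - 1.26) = 2.52*o^6 + 3.44*o^5 + 2.57*o^4 - 0.72*o^3 - 0.41*o^2 - 5.19*o + 1.46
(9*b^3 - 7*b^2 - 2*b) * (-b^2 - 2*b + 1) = -9*b^5 - 11*b^4 + 25*b^3 - 3*b^2 - 2*b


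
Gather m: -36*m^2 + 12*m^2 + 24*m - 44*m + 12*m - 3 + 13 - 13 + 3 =-24*m^2 - 8*m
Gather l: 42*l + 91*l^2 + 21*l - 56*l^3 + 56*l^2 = -56*l^3 + 147*l^2 + 63*l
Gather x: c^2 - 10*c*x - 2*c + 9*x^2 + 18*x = c^2 - 2*c + 9*x^2 + x*(18 - 10*c)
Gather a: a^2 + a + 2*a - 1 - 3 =a^2 + 3*a - 4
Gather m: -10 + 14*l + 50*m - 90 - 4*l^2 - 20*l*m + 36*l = -4*l^2 + 50*l + m*(50 - 20*l) - 100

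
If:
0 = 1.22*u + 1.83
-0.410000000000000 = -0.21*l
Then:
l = 1.95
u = -1.50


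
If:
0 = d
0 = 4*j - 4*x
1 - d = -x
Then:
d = 0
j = -1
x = -1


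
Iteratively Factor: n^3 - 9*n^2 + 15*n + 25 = (n - 5)*(n^2 - 4*n - 5) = (n - 5)*(n + 1)*(n - 5)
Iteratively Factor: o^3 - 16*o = (o - 4)*(o^2 + 4*o) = o*(o - 4)*(o + 4)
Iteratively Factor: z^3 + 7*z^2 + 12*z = (z + 3)*(z^2 + 4*z) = (z + 3)*(z + 4)*(z)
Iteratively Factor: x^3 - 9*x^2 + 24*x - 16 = (x - 4)*(x^2 - 5*x + 4) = (x - 4)^2*(x - 1)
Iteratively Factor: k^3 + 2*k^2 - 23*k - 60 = (k - 5)*(k^2 + 7*k + 12) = (k - 5)*(k + 3)*(k + 4)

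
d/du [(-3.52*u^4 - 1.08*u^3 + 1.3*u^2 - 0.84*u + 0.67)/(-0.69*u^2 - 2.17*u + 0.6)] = (4.8576*u^5 + 23.6604*u^4 - 3.7608*u^3 - 5.3446*u^2 + 2.4846*u + 0.9499)/(0.4761*u^4 + 2.9946*u^3 + 3.8809*u^2 - 2.604*u + 0.36)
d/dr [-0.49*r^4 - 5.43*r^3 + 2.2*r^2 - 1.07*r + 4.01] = -1.96*r^3 - 16.29*r^2 + 4.4*r - 1.07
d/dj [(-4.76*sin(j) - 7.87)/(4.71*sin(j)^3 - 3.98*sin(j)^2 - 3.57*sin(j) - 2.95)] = (44.8392*sin(j)^3 + 92.2583*sin(j)^2 - 62.6452*sin(j) - 14.0539)*cos(j)/(22.1841*sin(j)^6 - 37.4916*sin(j)^5 - 17.789*sin(j)^4 + 0.628199999999996*sin(j)^3 + 36.2269*sin(j)^2 + 21.063*sin(j) + 8.7025)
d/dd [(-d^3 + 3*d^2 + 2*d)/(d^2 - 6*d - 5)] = (-d^4 + 12*d^3 - 5*d^2 - 30*d - 10)/(d^4 - 12*d^3 + 26*d^2 + 60*d + 25)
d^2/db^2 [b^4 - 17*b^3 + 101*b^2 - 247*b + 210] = 12*b^2 - 102*b + 202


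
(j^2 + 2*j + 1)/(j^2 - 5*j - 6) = (j + 1)/(j - 6)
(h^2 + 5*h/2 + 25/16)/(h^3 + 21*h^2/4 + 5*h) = (h + 5/4)/(h*(h + 4))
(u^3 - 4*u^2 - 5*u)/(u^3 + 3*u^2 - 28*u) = (u^2 - 4*u - 5)/(u^2 + 3*u - 28)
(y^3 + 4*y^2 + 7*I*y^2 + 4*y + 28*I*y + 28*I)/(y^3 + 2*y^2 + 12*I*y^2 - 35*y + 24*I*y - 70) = (y + 2)/(y + 5*I)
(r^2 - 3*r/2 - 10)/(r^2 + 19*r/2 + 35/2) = (r - 4)/(r + 7)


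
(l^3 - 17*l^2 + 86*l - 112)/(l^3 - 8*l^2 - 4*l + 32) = (l - 7)/(l + 2)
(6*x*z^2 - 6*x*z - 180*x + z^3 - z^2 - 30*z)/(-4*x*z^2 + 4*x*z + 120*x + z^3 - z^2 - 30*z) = (-6*x - z)/(4*x - z)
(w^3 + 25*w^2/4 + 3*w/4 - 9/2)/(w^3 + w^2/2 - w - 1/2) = (4*w^2 + 21*w - 18)/(2*(2*w^2 - w - 1))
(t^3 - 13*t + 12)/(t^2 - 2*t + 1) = (t^2 + t - 12)/(t - 1)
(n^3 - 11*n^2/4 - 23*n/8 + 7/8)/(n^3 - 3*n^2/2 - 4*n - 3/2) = (8*n^2 - 30*n + 7)/(4*(2*n^2 - 5*n - 3))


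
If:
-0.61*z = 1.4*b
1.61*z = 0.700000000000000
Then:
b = -0.19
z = 0.43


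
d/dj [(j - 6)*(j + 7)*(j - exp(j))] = (1 - exp(j))*(j - 6)*(j + 7) + (j - 6)*(j - exp(j)) + (j + 7)*(j - exp(j))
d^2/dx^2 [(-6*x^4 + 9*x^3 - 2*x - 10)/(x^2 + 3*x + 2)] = 2*(-6*x^6 - 54*x^5 - 198*x^4 - 227*x^3 - 12*x^2 + 30*x - 58)/(x^6 + 9*x^5 + 33*x^4 + 63*x^3 + 66*x^2 + 36*x + 8)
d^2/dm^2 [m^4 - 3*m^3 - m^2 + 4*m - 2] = 12*m^2 - 18*m - 2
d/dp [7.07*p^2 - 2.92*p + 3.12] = 14.14*p - 2.92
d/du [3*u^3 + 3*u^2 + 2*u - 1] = 9*u^2 + 6*u + 2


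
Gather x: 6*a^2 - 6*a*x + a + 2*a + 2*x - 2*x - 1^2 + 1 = 6*a^2 - 6*a*x + 3*a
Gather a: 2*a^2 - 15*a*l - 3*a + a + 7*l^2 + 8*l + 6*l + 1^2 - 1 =2*a^2 + a*(-15*l - 2) + 7*l^2 + 14*l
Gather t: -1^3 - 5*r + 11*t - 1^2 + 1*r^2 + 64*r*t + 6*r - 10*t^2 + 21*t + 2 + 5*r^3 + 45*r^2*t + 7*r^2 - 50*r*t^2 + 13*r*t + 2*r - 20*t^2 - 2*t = 5*r^3 + 8*r^2 + 3*r + t^2*(-50*r - 30) + t*(45*r^2 + 77*r + 30)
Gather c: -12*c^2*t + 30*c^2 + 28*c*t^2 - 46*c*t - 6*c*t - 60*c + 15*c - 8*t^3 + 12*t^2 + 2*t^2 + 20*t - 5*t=c^2*(30 - 12*t) + c*(28*t^2 - 52*t - 45) - 8*t^3 + 14*t^2 + 15*t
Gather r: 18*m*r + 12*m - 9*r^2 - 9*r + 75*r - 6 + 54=12*m - 9*r^2 + r*(18*m + 66) + 48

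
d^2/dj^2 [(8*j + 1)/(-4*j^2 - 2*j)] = (2*j*(2*j + 1)*(24*j + 5) - (4*j + 1)^2*(8*j + 1))/(j^3*(2*j + 1)^3)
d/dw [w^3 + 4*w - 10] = 3*w^2 + 4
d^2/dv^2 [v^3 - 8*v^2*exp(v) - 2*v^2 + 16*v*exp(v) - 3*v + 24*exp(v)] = -8*v^2*exp(v) - 16*v*exp(v) + 6*v + 40*exp(v) - 4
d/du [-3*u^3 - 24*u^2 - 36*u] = -9*u^2 - 48*u - 36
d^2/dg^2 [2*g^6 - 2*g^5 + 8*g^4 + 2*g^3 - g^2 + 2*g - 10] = 60*g^4 - 40*g^3 + 96*g^2 + 12*g - 2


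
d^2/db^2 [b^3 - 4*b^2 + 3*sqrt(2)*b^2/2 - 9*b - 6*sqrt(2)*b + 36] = 6*b - 8 + 3*sqrt(2)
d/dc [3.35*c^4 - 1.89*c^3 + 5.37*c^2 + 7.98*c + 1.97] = 13.4*c^3 - 5.67*c^2 + 10.74*c + 7.98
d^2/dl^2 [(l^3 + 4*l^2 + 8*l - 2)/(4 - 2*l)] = (-l^3 + 6*l^2 - 12*l - 30)/(l^3 - 6*l^2 + 12*l - 8)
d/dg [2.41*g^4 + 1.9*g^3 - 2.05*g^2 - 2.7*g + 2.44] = 9.64*g^3 + 5.7*g^2 - 4.1*g - 2.7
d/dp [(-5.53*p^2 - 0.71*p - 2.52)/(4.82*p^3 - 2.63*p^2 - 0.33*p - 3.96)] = (26.6546*p^4 + 6.8444*p^3 + 36.3968*p^2 + 30.5424*p + 1.98)/(23.2324*p^6 - 25.3532*p^5 + 3.7357*p^4 - 36.4386*p^3 + 20.9385*p^2 + 2.6136*p + 15.6816)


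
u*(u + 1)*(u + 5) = u^3 + 6*u^2 + 5*u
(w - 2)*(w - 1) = w^2 - 3*w + 2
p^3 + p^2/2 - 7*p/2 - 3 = (p - 2)*(p + 1)*(p + 3/2)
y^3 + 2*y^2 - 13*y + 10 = (y - 2)*(y - 1)*(y + 5)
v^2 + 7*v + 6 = (v + 1)*(v + 6)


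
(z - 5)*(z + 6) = z^2 + z - 30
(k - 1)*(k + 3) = k^2 + 2*k - 3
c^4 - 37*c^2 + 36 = (c - 6)*(c - 1)*(c + 1)*(c + 6)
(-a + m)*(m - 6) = -a*m + 6*a + m^2 - 6*m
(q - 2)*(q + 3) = q^2 + q - 6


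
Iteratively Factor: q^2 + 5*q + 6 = (q + 3)*(q + 2)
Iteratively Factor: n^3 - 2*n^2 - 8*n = (n)*(n^2 - 2*n - 8) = n*(n + 2)*(n - 4)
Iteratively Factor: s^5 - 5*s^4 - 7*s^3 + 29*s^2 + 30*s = (s + 1)*(s^4 - 6*s^3 - s^2 + 30*s) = (s + 1)*(s + 2)*(s^3 - 8*s^2 + 15*s) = s*(s + 1)*(s + 2)*(s^2 - 8*s + 15) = s*(s - 3)*(s + 1)*(s + 2)*(s - 5)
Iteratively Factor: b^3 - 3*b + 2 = (b - 1)*(b^2 + b - 2) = (b - 1)^2*(b + 2)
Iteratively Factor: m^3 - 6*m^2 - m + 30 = (m - 3)*(m^2 - 3*m - 10) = (m - 5)*(m - 3)*(m + 2)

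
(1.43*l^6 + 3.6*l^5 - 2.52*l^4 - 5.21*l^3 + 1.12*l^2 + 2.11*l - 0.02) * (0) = 0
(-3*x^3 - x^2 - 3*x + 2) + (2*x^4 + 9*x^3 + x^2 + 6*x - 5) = 2*x^4 + 6*x^3 + 3*x - 3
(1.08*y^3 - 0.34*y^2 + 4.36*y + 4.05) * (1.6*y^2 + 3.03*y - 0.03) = 1.728*y^5 + 2.7284*y^4 + 5.9134*y^3 + 19.701*y^2 + 12.1407*y - 0.1215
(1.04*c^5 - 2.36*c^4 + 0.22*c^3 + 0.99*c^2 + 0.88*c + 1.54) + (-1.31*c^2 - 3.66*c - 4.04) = 1.04*c^5 - 2.36*c^4 + 0.22*c^3 - 0.32*c^2 - 2.78*c - 2.5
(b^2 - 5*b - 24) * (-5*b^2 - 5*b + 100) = -5*b^4 + 20*b^3 + 245*b^2 - 380*b - 2400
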